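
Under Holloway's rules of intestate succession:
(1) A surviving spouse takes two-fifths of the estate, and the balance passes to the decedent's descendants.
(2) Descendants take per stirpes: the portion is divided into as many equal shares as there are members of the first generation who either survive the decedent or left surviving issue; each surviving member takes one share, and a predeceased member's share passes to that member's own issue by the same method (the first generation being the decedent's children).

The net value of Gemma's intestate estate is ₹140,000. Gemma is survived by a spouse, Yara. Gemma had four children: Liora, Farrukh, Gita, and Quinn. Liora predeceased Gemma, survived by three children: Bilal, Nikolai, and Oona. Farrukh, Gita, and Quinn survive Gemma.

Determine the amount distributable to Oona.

Yara takes two-fifths of ₹140,000 = ₹56,000. The remaining ₹84,000 passes to the descendants.
The descendants' portion (₹84,000) is divided into 4 shares of ₹21,000: Farrukh, Gita, and Quinn each take ₹21,000; Liora's ₹21,000 share passes to Liora's issue.
Liora's share (₹21,000) is divided into 3 shares of ₹7,000: Bilal, Nikolai, and Oona each take ₹7,000.

Oona receives ₹7,000.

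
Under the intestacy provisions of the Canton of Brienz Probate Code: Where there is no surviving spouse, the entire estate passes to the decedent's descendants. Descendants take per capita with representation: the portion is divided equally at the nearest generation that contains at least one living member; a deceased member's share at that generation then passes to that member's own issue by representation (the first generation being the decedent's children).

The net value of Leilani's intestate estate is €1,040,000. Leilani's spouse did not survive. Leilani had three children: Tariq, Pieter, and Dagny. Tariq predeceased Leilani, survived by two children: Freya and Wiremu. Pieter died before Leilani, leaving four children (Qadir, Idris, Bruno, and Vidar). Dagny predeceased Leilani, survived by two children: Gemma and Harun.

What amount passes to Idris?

Idris receives €130,000.

The entire €1,040,000 passes to the descendants.
No child survives, so the initial division is made at the grandchildren's generation.
That amount (€1,040,000) is divided into 8 shares of €130,000: Freya, Wiremu, Qadir, Idris, Bruno, Vidar, Gemma, and Harun each take €130,000.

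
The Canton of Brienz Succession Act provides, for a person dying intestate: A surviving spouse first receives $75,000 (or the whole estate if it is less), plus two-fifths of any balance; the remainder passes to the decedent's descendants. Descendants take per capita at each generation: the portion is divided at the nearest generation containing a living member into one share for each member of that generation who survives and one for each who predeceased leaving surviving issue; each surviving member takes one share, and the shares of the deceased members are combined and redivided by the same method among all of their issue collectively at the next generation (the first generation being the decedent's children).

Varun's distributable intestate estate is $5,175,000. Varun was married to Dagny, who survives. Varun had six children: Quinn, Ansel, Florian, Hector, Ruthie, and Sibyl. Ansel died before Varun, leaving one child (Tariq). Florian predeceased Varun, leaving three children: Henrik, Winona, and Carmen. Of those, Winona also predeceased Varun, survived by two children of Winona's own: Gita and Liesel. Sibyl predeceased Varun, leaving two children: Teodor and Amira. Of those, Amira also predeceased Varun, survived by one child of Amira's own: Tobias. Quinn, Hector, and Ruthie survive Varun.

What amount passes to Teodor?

Dagny first takes $75,000, leaving a balance of $5,100,000. Dagny then takes two-fifths of the balance ($2,040,000), for a total of $2,115,000. The remaining $3,060,000 passes to the descendants.
The descendants' portion ($3,060,000) is divided at the children's generation into 6 shares of $510,000. Quinn, Hector, and Ruthie each take $510,000. The 3 shares of the deceased (Ansel, Florian, and Sibyl) are combined into a pool of $1,530,000.
That pool ($1,530,000) is divided at the grandchildren's generation into 6 shares of $255,000. Tariq, Henrik, Carmen, and Teodor each take $255,000. The 2 shares of the deceased (Winona and Amira) are combined into a pool of $510,000.
That pool ($510,000) is divided at the great-grandchildren's generation equally among Gita, Liesel, and Tobias: $170,000 each.

Teodor receives $255,000.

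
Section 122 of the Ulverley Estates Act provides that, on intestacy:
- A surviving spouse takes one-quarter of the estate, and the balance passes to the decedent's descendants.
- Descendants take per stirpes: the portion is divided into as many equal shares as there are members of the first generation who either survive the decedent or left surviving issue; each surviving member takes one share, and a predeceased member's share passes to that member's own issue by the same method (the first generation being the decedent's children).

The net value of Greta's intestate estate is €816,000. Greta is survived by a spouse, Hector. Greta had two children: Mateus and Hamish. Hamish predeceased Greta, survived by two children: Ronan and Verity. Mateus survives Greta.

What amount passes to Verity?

Verity receives €153,000.

Hector takes one-quarter of €816,000 = €204,000. The remaining €612,000 passes to the descendants.
The descendants' portion (€612,000) is divided into 2 shares of €306,000: Mateus takes €306,000; Hamish's €306,000 share passes to Hamish's issue.
Hamish's share (€306,000) is divided into 2 shares of €153,000: Ronan and Verity each take €153,000.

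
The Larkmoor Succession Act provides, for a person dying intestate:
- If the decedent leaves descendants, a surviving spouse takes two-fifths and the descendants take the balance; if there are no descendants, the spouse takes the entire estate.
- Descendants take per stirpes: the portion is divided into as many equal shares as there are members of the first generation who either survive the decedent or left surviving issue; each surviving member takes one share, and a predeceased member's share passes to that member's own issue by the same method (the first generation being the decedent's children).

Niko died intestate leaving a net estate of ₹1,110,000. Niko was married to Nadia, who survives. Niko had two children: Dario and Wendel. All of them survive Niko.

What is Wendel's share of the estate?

Nadia takes two-fifths of ₹1,110,000 = ₹444,000. The remaining ₹666,000 passes to the descendants.
The descendants' portion (₹666,000) is divided into 2 shares of ₹333,000: Dario and Wendel each take ₹333,000.

Wendel receives ₹333,000.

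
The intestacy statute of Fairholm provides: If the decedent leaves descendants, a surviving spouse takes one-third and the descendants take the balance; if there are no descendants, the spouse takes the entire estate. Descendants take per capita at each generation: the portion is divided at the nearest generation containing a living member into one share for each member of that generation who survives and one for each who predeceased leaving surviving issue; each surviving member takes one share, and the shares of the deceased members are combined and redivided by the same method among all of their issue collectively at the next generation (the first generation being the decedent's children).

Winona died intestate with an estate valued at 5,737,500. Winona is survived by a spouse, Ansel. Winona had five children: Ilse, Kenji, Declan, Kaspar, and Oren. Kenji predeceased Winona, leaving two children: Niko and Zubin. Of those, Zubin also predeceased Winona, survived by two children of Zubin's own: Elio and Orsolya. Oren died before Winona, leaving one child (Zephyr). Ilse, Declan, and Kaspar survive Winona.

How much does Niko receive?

Ansel takes one-third of 5,737,500 = 1,912,500. The remaining 3,825,000 passes to the descendants.
The descendants' portion (3,825,000) is divided at the children's generation into 5 shares of 765,000. Ilse, Declan, and Kaspar each take 765,000. The 2 shares of the deceased (Kenji and Oren) are combined into a pool of 1,530,000.
That pool (1,530,000) is divided at the grandchildren's generation into 3 shares of 510,000. Niko and Zephyr each take 510,000. The remaining share for the deceased Zubin (510,000) is carried to the next generation.
That pool (510,000) is divided at the great-grandchildren's generation equally among Elio and Orsolya: 255,000 each.

Niko receives 510,000.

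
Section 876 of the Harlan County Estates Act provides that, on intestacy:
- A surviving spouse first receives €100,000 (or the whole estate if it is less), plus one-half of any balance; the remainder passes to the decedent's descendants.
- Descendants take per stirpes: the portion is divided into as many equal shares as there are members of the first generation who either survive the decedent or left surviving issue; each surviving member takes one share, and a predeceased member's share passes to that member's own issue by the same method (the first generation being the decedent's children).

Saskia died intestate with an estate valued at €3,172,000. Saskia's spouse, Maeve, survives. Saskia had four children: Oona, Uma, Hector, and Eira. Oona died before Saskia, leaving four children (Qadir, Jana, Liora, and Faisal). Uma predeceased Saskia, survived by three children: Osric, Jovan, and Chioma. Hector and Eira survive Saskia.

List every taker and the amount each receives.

Maeve first takes €100,000, leaving a balance of €3,072,000. Maeve then takes one-half of the balance (€1,536,000), for a total of €1,636,000. The remaining €1,536,000 passes to the descendants.
The descendants' portion (€1,536,000) is divided into 4 shares of €384,000: Hector and Eira each take €384,000; Oona's €384,000 share passes to Oona's issue; Uma's €384,000 share passes to Uma's issue.
Oona's share (€384,000) is divided into 4 shares of €96,000: Qadir, Jana, Liora, and Faisal each take €96,000.
Uma's share (€384,000) is divided into 3 shares of €128,000: Osric, Jovan, and Chioma each take €128,000.

Maeve: €1,636,000; Qadir: €96,000; Jana: €96,000; Liora: €96,000; Faisal: €96,000; Osric: €128,000; Jovan: €128,000; Chioma: €128,000; Hector: €384,000; Eira: €384,000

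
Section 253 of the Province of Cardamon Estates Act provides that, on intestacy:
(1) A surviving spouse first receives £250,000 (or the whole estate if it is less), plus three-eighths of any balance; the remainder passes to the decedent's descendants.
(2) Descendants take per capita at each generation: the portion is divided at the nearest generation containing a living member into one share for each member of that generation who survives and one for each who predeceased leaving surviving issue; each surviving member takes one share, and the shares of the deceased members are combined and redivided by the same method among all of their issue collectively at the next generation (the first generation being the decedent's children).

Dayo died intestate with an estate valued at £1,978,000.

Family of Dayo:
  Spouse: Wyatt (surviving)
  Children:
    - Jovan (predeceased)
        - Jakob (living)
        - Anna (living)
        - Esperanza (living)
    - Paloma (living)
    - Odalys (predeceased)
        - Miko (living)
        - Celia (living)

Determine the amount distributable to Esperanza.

Wyatt first takes £250,000, leaving a balance of £1,728,000. Wyatt then takes three-eighths of the balance (£648,000), for a total of £898,000. The remaining £1,080,000 passes to the descendants.
The descendants' portion (£1,080,000) is divided at the children's generation into 3 shares of £360,000. Paloma takes £360,000. The 2 shares of the deceased (Jovan and Odalys) are combined into a pool of £720,000.
That pool (£720,000) is divided at the grandchildren's generation equally among Jakob, Anna, Esperanza, Miko, and Celia: £144,000 each.

Esperanza receives £144,000.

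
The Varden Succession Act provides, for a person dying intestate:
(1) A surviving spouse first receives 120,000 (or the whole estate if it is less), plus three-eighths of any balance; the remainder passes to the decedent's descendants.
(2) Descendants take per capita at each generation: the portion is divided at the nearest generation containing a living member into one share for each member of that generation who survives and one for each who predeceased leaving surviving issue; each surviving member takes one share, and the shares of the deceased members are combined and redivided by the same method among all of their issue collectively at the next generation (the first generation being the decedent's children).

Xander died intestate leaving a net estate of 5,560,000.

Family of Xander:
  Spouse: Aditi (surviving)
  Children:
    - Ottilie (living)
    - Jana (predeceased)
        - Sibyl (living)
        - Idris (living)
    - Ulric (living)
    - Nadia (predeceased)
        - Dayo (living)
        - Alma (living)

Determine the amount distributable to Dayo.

Dayo receives 425,000.

Aditi first takes 120,000, leaving a balance of 5,440,000. Aditi then takes three-eighths of the balance (2,040,000), for a total of 2,160,000. The remaining 3,400,000 passes to the descendants.
The descendants' portion (3,400,000) is divided at the children's generation into 4 shares of 850,000. Ottilie and Ulric each take 850,000. The 2 shares of the deceased (Jana and Nadia) are combined into a pool of 1,700,000.
That pool (1,700,000) is divided at the grandchildren's generation equally among Sibyl, Idris, Dayo, and Alma: 425,000 each.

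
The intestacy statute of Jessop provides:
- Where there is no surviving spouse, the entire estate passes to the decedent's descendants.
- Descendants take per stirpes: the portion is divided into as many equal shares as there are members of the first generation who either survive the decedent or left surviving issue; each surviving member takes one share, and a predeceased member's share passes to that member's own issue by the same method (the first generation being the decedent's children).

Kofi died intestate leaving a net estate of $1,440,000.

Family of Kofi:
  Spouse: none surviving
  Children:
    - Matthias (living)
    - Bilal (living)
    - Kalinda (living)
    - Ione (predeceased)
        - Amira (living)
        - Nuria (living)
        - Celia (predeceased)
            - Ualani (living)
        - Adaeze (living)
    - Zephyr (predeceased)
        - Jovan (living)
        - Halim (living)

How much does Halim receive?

Halim receives $144,000.

The entire $1,440,000 passes to the descendants.
That amount ($1,440,000) is divided into 5 shares of $288,000: Matthias, Bilal, and Kalinda each take $288,000; Ione's $288,000 share passes to Ione's issue; Zephyr's $288,000 share passes to Zephyr's issue.
Ione's share ($288,000) is divided into 4 shares of $72,000: Amira, Nuria, and Adaeze each take $72,000; Celia's $72,000 share passes to Celia's issue.
Celia's share ($72,000) passes entirely to Ualani.
Zephyr's share ($288,000) is divided into 2 shares of $144,000: Jovan and Halim each take $144,000.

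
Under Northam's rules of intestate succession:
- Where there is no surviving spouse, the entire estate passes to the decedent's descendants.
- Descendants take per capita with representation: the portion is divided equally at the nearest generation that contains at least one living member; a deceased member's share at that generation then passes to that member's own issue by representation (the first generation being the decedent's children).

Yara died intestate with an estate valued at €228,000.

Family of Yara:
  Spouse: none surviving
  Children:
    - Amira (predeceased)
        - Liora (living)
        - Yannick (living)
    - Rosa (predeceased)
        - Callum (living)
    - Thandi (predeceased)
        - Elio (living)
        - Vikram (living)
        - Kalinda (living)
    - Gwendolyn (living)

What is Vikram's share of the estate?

The entire €228,000 passes to the descendants.
That amount (€228,000) is divided into 4 shares of €57,000: Gwendolyn takes €57,000; Amira's €57,000 share passes to Amira's issue; Rosa's €57,000 share passes to Rosa's issue; Thandi's €57,000 share passes to Thandi's issue.
Amira's share (€57,000) is divided into 2 shares of €28,500: Liora and Yannick each take €28,500.
Rosa's share (€57,000) passes entirely to Callum.
Thandi's share (€57,000) is divided into 3 shares of €19,000: Elio, Vikram, and Kalinda each take €19,000.

Vikram receives €19,000.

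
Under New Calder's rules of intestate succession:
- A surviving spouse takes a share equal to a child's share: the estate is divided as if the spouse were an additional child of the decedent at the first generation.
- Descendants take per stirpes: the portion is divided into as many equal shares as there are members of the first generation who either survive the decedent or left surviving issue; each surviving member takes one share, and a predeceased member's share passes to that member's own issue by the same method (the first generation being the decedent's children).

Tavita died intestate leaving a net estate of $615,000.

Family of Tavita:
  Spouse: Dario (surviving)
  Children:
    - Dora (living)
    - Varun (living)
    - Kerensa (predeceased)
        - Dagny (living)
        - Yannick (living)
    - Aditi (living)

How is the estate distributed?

The spouse counts as an additional share at the children's level, so there are 5 primary shares of $123,000. Dario takes one such share ($123,000).
The children's combined portion ($492,000) is divided into 4 shares of $123,000: Dora, Varun, and Aditi each take $123,000; Kerensa's $123,000 share passes to Kerensa's issue.
Kerensa's share ($123,000) is divided into 2 shares of $61,500: Dagny and Yannick each take $61,500.

Dario: $123,000; Dora: $123,000; Varun: $123,000; Dagny: $61,500; Yannick: $61,500; Aditi: $123,000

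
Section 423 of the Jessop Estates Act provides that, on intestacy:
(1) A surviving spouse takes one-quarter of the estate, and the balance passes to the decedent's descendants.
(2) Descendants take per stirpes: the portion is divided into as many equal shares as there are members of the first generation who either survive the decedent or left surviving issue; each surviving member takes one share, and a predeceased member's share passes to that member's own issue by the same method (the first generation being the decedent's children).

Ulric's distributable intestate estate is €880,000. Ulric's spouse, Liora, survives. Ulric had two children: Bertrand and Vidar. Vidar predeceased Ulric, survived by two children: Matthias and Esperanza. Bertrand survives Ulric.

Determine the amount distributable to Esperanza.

Esperanza receives €165,000.

Liora takes one-quarter of €880,000 = €220,000. The remaining €660,000 passes to the descendants.
The descendants' portion (€660,000) is divided into 2 shares of €330,000: Bertrand takes €330,000; Vidar's €330,000 share passes to Vidar's issue.
Vidar's share (€330,000) is divided into 2 shares of €165,000: Matthias and Esperanza each take €165,000.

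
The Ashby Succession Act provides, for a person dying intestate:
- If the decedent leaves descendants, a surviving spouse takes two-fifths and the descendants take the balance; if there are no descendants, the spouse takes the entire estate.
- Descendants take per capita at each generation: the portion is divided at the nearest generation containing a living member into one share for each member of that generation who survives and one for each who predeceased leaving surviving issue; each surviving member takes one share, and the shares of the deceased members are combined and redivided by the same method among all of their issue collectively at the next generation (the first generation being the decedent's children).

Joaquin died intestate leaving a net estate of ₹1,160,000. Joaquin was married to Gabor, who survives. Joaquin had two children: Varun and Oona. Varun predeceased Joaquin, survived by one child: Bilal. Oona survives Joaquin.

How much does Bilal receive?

Gabor takes two-fifths of ₹1,160,000 = ₹464,000. The remaining ₹696,000 passes to the descendants.
The descendants' portion (₹696,000) is divided at the children's generation into 2 shares of ₹348,000. Oona takes ₹348,000. The remaining share for the deceased Varun (₹348,000) is carried to the next generation.
That pool (₹348,000) passes entirely to Bilal, the sole taker at the grandchildren's generation.

Bilal receives ₹348,000.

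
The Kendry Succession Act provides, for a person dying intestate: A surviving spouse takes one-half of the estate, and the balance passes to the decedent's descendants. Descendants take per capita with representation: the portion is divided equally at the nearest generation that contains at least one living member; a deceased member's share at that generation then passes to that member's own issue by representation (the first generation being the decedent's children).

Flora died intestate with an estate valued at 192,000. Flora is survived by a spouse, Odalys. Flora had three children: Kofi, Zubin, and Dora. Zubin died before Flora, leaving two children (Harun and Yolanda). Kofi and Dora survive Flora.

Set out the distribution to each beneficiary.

Odalys takes one-half of 192,000 = 96,000. The remaining 96,000 passes to the descendants.
The descendants' portion (96,000) is divided into 3 shares of 32,000: Kofi and Dora each take 32,000; Zubin's 32,000 share passes to Zubin's issue.
Zubin's share (32,000) is divided into 2 shares of 16,000: Harun and Yolanda each take 16,000.

Odalys: 96,000; Kofi: 32,000; Harun: 16,000; Yolanda: 16,000; Dora: 32,000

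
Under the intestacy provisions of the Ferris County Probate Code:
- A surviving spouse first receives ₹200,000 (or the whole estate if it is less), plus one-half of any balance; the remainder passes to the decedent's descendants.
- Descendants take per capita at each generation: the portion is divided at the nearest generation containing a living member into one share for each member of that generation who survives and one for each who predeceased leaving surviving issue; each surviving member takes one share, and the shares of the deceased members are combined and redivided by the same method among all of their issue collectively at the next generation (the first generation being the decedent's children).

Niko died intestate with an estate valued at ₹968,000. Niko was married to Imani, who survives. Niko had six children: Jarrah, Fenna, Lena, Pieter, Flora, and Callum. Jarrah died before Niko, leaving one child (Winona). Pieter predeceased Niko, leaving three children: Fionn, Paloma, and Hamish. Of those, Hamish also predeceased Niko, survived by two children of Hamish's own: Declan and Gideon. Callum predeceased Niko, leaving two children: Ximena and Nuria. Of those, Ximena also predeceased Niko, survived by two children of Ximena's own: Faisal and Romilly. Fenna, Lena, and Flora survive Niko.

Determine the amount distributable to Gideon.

Imani first takes ₹200,000, leaving a balance of ₹768,000. Imani then takes one-half of the balance (₹384,000), for a total of ₹584,000. The remaining ₹384,000 passes to the descendants.
The descendants' portion (₹384,000) is divided at the children's generation into 6 shares of ₹64,000. Fenna, Lena, and Flora each take ₹64,000. The 3 shares of the deceased (Jarrah, Pieter, and Callum) are combined into a pool of ₹192,000.
That pool (₹192,000) is divided at the grandchildren's generation into 6 shares of ₹32,000. Winona, Fionn, Paloma, and Nuria each take ₹32,000. The 2 shares of the deceased (Hamish and Ximena) are combined into a pool of ₹64,000.
That pool (₹64,000) is divided at the great-grandchildren's generation equally among Declan, Gideon, Faisal, and Romilly: ₹16,000 each.

Gideon receives ₹16,000.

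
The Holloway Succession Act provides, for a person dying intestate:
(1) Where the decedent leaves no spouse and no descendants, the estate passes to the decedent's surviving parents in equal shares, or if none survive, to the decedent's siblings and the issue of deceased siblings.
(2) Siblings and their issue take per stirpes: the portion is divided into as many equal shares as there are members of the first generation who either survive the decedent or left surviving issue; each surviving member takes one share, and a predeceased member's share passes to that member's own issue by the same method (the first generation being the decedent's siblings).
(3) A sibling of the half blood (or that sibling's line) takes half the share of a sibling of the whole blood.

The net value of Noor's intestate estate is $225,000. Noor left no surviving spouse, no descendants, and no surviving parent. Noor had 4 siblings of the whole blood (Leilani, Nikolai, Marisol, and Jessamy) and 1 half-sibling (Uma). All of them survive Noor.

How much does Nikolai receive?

The entire $225,000 passes to the siblings and their issue.
Counting each half-blood sibling's line as half a unit, there are 9/2 units in $225,000, so one unit is $50,000. Whole-blood lines (Leilani, Nikolai, Marisol, and Jessamy) take $50,000 each; half-blood lines (Uma) take $25,000 each.

Nikolai receives $50,000.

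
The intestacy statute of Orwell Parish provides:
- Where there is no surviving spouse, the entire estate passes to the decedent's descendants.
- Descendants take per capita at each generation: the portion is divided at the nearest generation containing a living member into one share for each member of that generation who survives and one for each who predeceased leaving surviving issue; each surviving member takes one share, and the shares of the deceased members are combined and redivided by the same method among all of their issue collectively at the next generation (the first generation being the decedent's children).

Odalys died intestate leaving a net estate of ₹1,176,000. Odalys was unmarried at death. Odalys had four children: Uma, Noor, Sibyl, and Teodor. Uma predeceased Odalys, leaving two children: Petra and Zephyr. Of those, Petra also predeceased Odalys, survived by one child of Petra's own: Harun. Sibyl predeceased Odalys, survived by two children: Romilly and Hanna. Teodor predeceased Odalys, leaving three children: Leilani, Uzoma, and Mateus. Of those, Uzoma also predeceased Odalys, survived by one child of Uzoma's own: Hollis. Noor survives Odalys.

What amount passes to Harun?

Harun receives ₹126,000.

The entire ₹1,176,000 passes to the descendants.
That amount (₹1,176,000) is divided at the children's generation into 4 shares of ₹294,000. Noor takes ₹294,000. The 3 shares of the deceased (Uma, Sibyl, and Teodor) are combined into a pool of ₹882,000.
That pool (₹882,000) is divided at the grandchildren's generation into 7 shares of ₹126,000. Zephyr, Romilly, Hanna, Leilani, and Mateus each take ₹126,000. The 2 shares of the deceased (Petra and Uzoma) are combined into a pool of ₹252,000.
That pool (₹252,000) is divided at the great-grandchildren's generation equally among Harun and Hollis: ₹126,000 each.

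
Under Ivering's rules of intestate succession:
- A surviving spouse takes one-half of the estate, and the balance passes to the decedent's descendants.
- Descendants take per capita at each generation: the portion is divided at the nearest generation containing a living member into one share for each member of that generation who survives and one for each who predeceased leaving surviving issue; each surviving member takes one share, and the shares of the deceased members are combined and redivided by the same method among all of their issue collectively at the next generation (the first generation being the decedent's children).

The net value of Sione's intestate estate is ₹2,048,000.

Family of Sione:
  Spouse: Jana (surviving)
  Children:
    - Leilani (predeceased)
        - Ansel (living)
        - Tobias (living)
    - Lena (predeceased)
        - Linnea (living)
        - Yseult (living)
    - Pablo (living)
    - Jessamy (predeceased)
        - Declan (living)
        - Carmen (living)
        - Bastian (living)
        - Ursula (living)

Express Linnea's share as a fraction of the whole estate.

Jana takes one-half of ₹2,048,000 = ₹1,024,000. The remaining ₹1,024,000 passes to the descendants.
The descendants' portion (₹1,024,000) is divided at the children's generation into 4 shares of ₹256,000. Pablo takes ₹256,000. The 3 shares of the deceased (Leilani, Lena, and Jessamy) are combined into a pool of ₹768,000.
That pool (₹768,000) is divided at the grandchildren's generation equally among Ansel, Tobias, Linnea, Yseult, Declan, Carmen, Bastian, and Ursula: ₹96,000 each.

Linnea receives 3/64 of the estate.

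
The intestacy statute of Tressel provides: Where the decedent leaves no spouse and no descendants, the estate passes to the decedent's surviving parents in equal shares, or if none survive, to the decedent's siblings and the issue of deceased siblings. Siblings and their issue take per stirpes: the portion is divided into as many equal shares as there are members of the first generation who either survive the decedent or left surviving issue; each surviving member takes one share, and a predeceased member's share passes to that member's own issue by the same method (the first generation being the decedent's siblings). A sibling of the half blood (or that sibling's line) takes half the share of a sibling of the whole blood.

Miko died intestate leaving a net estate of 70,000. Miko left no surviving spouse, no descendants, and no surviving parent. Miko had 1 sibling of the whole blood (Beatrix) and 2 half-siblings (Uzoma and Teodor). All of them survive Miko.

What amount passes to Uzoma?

Uzoma receives 17,500.

The entire 70,000 passes to the siblings and their issue.
Counting each half-blood sibling's line as half a unit, there are 2 units in 70,000, so one unit is 35,000. Whole-blood lines (Beatrix) take 35,000 each; half-blood lines (Uzoma and Teodor) take 17,500 each.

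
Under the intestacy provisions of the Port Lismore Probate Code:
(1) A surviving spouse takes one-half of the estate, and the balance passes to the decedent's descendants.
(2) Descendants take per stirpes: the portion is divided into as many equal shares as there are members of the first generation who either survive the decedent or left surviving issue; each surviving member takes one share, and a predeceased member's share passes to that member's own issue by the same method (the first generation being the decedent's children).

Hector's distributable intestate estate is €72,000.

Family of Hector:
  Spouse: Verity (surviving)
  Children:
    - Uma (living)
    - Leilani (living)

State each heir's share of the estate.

Verity: €36,000; Uma: €18,000; Leilani: €18,000

Verity takes one-half of €72,000 = €36,000. The remaining €36,000 passes to the descendants.
The descendants' portion (€36,000) is divided into 2 shares of €18,000: Uma and Leilani each take €18,000.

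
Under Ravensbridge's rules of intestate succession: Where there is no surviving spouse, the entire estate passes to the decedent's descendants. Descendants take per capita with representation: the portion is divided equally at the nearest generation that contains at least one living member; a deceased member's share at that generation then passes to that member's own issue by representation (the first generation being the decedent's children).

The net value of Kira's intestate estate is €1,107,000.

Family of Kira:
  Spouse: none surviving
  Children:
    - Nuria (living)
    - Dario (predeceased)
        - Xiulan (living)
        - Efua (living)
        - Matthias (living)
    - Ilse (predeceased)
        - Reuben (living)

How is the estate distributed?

Nuria: €369,000; Xiulan: €123,000; Efua: €123,000; Matthias: €123,000; Reuben: €369,000

The entire €1,107,000 passes to the descendants.
That amount (€1,107,000) is divided into 3 shares of €369,000: Nuria takes €369,000; Dario's €369,000 share passes to Dario's issue; Ilse's €369,000 share passes to Ilse's issue.
Dario's share (€369,000) is divided into 3 shares of €123,000: Xiulan, Efua, and Matthias each take €123,000.
Ilse's share (€369,000) passes entirely to Reuben.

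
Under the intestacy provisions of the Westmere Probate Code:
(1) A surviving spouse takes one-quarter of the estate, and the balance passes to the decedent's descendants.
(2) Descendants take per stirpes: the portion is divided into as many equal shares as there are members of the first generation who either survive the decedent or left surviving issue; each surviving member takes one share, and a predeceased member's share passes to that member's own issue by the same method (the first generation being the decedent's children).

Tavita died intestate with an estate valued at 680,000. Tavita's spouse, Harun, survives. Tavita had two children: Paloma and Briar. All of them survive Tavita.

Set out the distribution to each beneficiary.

Harun takes one-quarter of 680,000 = 170,000. The remaining 510,000 passes to the descendants.
The descendants' portion (510,000) is divided into 2 shares of 255,000: Paloma and Briar each take 255,000.

Harun: 170,000; Paloma: 255,000; Briar: 255,000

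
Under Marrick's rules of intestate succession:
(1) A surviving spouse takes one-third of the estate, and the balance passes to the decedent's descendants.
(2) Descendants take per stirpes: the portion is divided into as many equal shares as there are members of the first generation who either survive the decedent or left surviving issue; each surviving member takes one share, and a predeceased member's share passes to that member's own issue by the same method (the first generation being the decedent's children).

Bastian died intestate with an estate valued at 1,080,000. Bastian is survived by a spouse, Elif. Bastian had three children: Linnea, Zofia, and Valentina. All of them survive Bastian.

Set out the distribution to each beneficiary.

Elif: 360,000; Linnea: 240,000; Zofia: 240,000; Valentina: 240,000

Elif takes one-third of 1,080,000 = 360,000. The remaining 720,000 passes to the descendants.
The descendants' portion (720,000) is divided into 3 shares of 240,000: Linnea, Zofia, and Valentina each take 240,000.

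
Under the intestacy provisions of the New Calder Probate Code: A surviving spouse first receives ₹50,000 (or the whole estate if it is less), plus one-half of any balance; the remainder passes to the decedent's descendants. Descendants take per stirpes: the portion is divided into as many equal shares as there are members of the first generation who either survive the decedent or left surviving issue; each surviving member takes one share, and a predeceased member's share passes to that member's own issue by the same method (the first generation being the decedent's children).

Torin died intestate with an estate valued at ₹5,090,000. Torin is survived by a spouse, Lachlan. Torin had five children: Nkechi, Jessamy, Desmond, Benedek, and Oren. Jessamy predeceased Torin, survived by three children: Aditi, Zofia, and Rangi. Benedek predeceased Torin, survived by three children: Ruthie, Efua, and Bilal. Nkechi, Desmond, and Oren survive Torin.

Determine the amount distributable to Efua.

Efua receives ₹168,000.

Lachlan first takes ₹50,000, leaving a balance of ₹5,040,000. Lachlan then takes one-half of the balance (₹2,520,000), for a total of ₹2,570,000. The remaining ₹2,520,000 passes to the descendants.
The descendants' portion (₹2,520,000) is divided into 5 shares of ₹504,000: Nkechi, Desmond, and Oren each take ₹504,000; Jessamy's ₹504,000 share passes to Jessamy's issue; Benedek's ₹504,000 share passes to Benedek's issue.
Jessamy's share (₹504,000) is divided into 3 shares of ₹168,000: Aditi, Zofia, and Rangi each take ₹168,000.
Benedek's share (₹504,000) is divided into 3 shares of ₹168,000: Ruthie, Efua, and Bilal each take ₹168,000.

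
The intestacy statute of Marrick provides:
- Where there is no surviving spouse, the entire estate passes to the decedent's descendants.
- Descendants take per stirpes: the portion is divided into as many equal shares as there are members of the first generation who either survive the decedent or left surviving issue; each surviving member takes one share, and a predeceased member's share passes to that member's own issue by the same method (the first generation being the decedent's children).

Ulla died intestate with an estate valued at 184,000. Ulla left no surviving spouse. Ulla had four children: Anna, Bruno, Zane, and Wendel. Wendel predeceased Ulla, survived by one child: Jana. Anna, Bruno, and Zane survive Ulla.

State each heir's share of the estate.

The entire 184,000 passes to the descendants.
That amount (184,000) is divided into 4 shares of 46,000: Anna, Bruno, and Zane each take 46,000; Wendel's 46,000 share passes to Wendel's issue.
Wendel's share (46,000) passes entirely to Jana.

Anna: 46,000; Bruno: 46,000; Zane: 46,000; Jana: 46,000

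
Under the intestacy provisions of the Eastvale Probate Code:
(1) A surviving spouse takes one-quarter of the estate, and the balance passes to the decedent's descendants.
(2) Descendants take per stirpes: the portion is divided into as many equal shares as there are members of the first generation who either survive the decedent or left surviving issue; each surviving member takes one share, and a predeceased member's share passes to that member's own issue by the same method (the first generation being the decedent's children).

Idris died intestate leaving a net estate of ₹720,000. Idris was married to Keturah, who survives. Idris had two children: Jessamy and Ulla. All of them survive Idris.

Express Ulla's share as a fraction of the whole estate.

Keturah takes one-quarter of ₹720,000 = ₹180,000. The remaining ₹540,000 passes to the descendants.
The descendants' portion (₹540,000) is divided into 2 shares of ₹270,000: Jessamy and Ulla each take ₹270,000.

Ulla receives 3/8 of the estate.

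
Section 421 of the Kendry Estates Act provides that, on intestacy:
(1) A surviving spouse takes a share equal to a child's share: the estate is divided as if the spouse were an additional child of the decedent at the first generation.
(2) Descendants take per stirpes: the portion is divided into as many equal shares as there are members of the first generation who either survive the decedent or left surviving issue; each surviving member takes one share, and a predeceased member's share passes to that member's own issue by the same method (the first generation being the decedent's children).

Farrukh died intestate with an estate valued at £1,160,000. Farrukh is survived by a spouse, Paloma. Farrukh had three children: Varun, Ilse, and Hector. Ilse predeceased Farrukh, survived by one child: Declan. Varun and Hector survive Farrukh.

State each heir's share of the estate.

Paloma: £290,000; Varun: £290,000; Declan: £290,000; Hector: £290,000

The spouse counts as an additional share at the children's level, so there are 4 primary shares of £290,000. Paloma takes one such share (£290,000).
The children's combined portion (£870,000) is divided into 3 shares of £290,000: Varun and Hector each take £290,000; Ilse's £290,000 share passes to Ilse's issue.
Ilse's share (£290,000) passes entirely to Declan.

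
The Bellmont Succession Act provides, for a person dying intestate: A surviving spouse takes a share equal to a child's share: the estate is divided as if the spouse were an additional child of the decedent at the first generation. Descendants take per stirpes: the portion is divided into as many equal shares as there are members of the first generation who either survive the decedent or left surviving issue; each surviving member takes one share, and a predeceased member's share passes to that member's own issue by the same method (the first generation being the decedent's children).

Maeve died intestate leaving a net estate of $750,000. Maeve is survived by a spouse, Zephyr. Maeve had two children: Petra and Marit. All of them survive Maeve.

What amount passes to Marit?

Marit receives $250,000.

The spouse counts as an additional share at the children's level, so there are 3 primary shares of $250,000. Zephyr takes one such share ($250,000).
The children's combined portion ($500,000) is divided into 2 shares of $250,000: Petra and Marit each take $250,000.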